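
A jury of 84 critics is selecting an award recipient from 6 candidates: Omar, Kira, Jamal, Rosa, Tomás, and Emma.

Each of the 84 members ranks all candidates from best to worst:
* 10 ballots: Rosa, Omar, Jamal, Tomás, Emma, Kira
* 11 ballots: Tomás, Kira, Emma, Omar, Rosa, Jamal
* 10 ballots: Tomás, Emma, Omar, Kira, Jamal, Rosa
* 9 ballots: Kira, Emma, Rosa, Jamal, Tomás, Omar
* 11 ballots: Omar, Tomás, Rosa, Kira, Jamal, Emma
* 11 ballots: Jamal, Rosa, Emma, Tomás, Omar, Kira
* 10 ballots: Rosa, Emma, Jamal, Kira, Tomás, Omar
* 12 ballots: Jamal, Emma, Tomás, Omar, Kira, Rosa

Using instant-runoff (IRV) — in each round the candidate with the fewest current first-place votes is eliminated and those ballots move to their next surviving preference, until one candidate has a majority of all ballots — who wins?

Round 1: Omar 11, Kira 9, Jamal 23, Rosa 20, Tomás 21, Emma 0. Emma eliminated.
Round 2: Omar 11, Kira 9, Jamal 23, Rosa 20, Tomás 21. Kira eliminated.
Round 3: Omar 11, Jamal 23, Rosa 29, Tomás 21. Omar eliminated.
Round 4: Jamal 23, Rosa 29, Tomás 32. Jamal eliminated.
Round 5: Rosa 40, Tomás 44. Tomás has a majority (≥43).

Tomás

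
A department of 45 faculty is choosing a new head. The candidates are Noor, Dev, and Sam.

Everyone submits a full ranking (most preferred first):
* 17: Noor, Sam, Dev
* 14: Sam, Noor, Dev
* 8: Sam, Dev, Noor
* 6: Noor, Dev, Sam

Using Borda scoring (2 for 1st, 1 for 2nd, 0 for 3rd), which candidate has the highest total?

Sam

Noor: 17×2 + 14×1 + 8×0 + 6×2 = 60
Dev: 17×0 + 14×0 + 8×1 + 6×1 = 14
Sam: 17×1 + 14×2 + 8×2 + 6×0 = 61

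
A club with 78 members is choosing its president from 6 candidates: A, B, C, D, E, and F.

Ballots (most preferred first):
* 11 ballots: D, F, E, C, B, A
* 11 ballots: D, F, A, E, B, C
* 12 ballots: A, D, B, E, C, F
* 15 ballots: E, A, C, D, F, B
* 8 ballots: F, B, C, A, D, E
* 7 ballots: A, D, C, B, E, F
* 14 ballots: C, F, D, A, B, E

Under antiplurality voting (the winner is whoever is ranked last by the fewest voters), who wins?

Last-place votes: A 11, B 15, C 11, D 0, E 22, F 19.

D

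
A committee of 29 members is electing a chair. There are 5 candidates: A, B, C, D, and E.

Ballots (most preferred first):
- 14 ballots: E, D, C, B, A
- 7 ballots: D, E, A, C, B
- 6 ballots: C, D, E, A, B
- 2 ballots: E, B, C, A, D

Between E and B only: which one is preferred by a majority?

E is ranked above B on 29 ballots; B above E on 0.

E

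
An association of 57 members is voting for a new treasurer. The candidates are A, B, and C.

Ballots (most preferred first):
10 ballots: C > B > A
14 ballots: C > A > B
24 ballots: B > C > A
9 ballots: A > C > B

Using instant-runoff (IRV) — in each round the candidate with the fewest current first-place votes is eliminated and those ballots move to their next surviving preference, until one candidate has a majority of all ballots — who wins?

Round 1: A 9, B 24, C 24. A eliminated.
Round 2: B 24, C 33. C has a majority (≥29).

C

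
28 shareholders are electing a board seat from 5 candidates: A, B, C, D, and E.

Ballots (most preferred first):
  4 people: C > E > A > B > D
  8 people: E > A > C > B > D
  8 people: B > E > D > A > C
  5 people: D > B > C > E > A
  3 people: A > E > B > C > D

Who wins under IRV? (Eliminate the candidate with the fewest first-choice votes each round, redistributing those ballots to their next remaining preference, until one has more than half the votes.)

E

Round 1: A 3, B 8, C 4, D 5, E 8. A eliminated.
Round 2: B 8, C 4, D 5, E 11. C eliminated.
Round 3: B 8, D 5, E 15. E has a majority (≥15).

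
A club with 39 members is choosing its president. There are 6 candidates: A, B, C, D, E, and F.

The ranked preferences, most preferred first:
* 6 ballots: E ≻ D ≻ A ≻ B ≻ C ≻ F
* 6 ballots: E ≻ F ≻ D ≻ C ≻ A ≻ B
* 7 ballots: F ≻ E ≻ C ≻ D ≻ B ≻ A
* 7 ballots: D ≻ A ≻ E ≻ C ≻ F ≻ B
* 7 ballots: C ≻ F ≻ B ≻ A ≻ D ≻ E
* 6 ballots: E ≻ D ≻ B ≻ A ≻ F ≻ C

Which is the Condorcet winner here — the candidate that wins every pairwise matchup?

E

E vs A: 25–14
E vs B: 32–7
E vs C: 32–7
E vs D: 25–14
E vs F: 25–14
E beats every other candidate.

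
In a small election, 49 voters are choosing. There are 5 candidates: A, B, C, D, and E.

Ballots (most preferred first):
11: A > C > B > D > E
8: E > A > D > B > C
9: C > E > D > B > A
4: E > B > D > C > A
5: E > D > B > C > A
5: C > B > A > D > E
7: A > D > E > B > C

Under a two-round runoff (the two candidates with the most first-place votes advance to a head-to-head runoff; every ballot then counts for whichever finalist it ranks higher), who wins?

E

Round 1 first-place votes: A 18, B 0, C 14, D 0, E 17. A and E advance.
Runoff: A is ranked above E on 23 ballots, E above A on 26.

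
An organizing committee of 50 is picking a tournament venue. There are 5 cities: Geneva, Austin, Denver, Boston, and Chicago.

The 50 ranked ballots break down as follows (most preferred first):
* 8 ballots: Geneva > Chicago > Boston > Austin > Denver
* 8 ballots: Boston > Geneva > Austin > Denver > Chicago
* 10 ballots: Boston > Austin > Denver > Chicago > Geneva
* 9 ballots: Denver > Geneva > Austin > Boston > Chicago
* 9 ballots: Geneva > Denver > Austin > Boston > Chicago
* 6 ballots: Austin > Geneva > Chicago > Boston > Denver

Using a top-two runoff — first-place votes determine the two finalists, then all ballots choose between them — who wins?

Round 1 first-place votes: Geneva 17, Austin 6, Denver 9, Boston 18, Chicago 0. Boston and Geneva advance.
Runoff: Boston is ranked above Geneva on 18 ballots, Geneva above Boston on 32.

Geneva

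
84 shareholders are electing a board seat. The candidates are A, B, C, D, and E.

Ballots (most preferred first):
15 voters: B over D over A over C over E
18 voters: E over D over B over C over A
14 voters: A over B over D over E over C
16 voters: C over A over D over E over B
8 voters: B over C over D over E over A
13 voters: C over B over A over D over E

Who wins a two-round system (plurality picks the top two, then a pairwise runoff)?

Round 1 first-place votes: A 14, B 23, C 29, D 0, E 18. C and B advance.
Runoff: C is ranked above B on 29 ballots, B above C on 55.

B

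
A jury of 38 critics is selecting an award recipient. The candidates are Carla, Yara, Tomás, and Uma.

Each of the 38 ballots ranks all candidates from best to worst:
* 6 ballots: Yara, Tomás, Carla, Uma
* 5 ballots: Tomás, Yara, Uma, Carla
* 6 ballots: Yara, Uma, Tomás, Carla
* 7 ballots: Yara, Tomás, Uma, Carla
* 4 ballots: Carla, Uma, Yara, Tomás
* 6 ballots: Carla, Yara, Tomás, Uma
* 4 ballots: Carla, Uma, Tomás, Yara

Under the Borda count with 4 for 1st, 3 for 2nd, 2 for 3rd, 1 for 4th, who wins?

Yara

Carla: 6×2 + 5×1 + 6×1 + 7×1 + 4×4 + 6×4 + 4×4 = 86
Yara: 6×4 + 5×3 + 6×4 + 7×4 + 4×2 + 6×3 + 4×1 = 121
Tomás: 6×3 + 5×4 + 6×2 + 7×3 + 4×1 + 6×2 + 4×2 = 95
Uma: 6×1 + 5×2 + 6×3 + 7×2 + 4×3 + 6×1 + 4×3 = 78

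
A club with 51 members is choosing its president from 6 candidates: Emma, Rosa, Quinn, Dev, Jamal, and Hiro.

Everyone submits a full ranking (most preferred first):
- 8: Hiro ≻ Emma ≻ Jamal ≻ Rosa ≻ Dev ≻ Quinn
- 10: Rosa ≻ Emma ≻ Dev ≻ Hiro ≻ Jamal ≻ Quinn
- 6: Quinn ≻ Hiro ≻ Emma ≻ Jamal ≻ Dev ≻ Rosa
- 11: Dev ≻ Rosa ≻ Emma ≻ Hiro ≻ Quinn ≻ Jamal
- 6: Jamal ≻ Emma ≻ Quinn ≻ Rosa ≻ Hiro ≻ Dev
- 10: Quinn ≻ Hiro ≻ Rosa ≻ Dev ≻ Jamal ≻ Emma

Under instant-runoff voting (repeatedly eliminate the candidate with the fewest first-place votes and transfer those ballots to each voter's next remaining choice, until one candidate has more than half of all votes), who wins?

Rosa

Round 1: Emma 0, Rosa 10, Quinn 16, Dev 11, Jamal 6, Hiro 8. Emma eliminated.
Round 2: Rosa 10, Quinn 16, Dev 11, Jamal 6, Hiro 8. Jamal eliminated.
Round 3: Rosa 10, Quinn 22, Dev 11, Hiro 8. Hiro eliminated.
Round 4: Rosa 18, Quinn 22, Dev 11. Dev eliminated.
Round 5: Rosa 29, Quinn 22. Rosa has a majority (≥26).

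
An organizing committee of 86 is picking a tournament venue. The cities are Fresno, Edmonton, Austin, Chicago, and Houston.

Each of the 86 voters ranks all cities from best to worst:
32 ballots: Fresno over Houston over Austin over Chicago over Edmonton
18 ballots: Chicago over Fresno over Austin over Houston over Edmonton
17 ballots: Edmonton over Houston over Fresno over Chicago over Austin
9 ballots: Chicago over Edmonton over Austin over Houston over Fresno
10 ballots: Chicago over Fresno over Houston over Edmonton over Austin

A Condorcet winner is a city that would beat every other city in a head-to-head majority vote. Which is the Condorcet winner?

Fresno vs Edmonton: 60–26
Fresno vs Austin: 77–9
Fresno vs Chicago: 49–37
Fresno vs Houston: 60–26
Fresno beats every other city.

Fresno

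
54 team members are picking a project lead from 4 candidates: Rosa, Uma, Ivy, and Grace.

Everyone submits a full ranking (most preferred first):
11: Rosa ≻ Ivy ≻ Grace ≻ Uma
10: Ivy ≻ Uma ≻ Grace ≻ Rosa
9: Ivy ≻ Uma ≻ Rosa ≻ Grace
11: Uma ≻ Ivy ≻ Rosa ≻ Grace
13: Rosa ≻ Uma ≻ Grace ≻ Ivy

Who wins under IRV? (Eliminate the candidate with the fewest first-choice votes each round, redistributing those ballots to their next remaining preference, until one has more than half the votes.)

Round 1: Rosa 24, Uma 11, Ivy 19, Grace 0. Grace eliminated.
Round 2: Rosa 24, Uma 11, Ivy 19. Uma eliminated.
Round 3: Rosa 24, Ivy 30. Ivy has a majority (≥28).

Ivy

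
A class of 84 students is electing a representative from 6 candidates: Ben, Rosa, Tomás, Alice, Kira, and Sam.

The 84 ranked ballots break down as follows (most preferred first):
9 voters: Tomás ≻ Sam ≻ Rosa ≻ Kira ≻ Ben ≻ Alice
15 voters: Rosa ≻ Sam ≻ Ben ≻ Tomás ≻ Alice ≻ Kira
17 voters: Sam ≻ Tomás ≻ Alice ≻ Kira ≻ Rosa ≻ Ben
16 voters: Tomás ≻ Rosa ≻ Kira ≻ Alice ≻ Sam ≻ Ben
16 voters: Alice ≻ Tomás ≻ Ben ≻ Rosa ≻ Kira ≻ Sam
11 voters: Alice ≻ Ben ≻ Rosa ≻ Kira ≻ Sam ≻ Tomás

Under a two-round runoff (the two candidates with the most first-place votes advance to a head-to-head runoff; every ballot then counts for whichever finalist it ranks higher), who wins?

Tomás

Round 1 first-place votes: Ben 0, Rosa 15, Tomás 25, Alice 27, Kira 0, Sam 17. Alice and Tomás advance.
Runoff: Alice is ranked above Tomás on 27 ballots, Tomás above Alice on 57.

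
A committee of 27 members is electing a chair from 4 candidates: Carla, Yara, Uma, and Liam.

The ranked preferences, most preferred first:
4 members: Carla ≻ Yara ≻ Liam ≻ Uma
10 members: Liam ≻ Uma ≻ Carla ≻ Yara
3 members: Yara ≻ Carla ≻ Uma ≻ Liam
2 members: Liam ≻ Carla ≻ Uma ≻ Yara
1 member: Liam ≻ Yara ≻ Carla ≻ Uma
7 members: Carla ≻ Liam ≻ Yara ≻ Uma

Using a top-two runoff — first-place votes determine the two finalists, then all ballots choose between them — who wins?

Round 1 first-place votes: Carla 11, Yara 3, Uma 0, Liam 13. Liam and Carla advance.
Runoff: Liam is ranked above Carla on 13 ballots, Carla above Liam on 14.

Carla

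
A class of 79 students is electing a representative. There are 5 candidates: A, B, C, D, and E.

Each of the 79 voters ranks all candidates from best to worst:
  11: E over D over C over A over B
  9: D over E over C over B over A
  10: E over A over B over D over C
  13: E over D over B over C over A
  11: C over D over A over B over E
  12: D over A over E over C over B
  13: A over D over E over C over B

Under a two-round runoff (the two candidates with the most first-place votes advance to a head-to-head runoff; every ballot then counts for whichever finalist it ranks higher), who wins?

D

Round 1 first-place votes: A 13, B 0, C 11, D 21, E 34. E and D advance.
Runoff: E is ranked above D on 34 ballots, D above E on 45.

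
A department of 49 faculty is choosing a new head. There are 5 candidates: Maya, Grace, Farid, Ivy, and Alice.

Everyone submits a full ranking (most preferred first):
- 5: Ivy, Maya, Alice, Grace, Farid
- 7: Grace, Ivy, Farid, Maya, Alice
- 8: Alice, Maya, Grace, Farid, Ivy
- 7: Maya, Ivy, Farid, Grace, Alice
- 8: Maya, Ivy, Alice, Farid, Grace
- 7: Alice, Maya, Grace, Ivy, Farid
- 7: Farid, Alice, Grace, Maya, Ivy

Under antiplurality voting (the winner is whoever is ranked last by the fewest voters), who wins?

Last-place votes: Maya 0, Grace 8, Farid 12, Ivy 15, Alice 14.

Maya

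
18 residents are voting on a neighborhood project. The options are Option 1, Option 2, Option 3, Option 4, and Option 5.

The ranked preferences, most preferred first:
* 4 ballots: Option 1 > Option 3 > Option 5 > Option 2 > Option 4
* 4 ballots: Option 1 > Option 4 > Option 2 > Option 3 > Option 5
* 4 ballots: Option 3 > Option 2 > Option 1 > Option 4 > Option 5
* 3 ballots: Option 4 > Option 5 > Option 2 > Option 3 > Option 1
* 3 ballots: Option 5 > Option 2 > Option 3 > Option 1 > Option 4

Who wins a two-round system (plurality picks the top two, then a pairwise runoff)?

Round 1 first-place votes: Option 1 8, Option 2 0, Option 3 4, Option 4 3, Option 5 3. Option 1 and Option 3 advance.
Runoff: Option 1 is ranked above Option 3 on 8 ballots, Option 3 above Option 1 on 10.

Option 3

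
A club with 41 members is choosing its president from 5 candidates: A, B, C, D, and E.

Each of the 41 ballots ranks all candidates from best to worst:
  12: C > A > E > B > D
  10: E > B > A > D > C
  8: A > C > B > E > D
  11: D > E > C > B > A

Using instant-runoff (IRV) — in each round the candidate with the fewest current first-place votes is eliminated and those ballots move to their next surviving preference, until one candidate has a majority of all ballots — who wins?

D

Round 1: A 8, B 0, C 12, D 11, E 10. B eliminated.
Round 2: A 8, C 12, D 11, E 10. A eliminated.
Round 3: C 20, D 11, E 10. E eliminated.
Round 4: C 20, D 21. D has a majority (≥21).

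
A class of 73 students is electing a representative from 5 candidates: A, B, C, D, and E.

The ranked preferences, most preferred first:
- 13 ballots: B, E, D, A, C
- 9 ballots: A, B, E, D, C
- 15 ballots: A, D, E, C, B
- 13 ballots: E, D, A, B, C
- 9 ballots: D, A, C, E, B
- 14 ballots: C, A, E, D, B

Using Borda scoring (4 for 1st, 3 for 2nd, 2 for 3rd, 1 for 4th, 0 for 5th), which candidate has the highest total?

A

A: 13×1 + 9×4 + 15×4 + 13×2 + 9×3 + 14×3 = 204
B: 13×4 + 9×3 + 15×0 + 13×1 + 9×0 + 14×0 = 92
C: 13×0 + 9×0 + 15×1 + 13×0 + 9×2 + 14×4 = 89
D: 13×2 + 9×1 + 15×3 + 13×3 + 9×4 + 14×1 = 169
E: 13×3 + 9×2 + 15×2 + 13×4 + 9×1 + 14×2 = 176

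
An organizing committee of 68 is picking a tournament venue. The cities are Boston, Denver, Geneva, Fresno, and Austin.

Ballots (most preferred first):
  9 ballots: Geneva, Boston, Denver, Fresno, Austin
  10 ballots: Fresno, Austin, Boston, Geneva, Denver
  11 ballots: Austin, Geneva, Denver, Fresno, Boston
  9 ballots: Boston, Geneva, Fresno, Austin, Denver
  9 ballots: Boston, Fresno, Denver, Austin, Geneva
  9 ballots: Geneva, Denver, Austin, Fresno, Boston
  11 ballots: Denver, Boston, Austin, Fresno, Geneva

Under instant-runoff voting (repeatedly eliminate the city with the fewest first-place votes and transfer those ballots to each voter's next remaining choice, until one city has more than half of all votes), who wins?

Boston

Round 1: Boston 18, Denver 11, Geneva 18, Fresno 10, Austin 11. Fresno eliminated.
Round 2: Boston 18, Denver 11, Geneva 18, Austin 21. Denver eliminated.
Round 3: Boston 29, Geneva 18, Austin 21. Geneva eliminated.
Round 4: Boston 38, Austin 30. Boston has a majority (≥35).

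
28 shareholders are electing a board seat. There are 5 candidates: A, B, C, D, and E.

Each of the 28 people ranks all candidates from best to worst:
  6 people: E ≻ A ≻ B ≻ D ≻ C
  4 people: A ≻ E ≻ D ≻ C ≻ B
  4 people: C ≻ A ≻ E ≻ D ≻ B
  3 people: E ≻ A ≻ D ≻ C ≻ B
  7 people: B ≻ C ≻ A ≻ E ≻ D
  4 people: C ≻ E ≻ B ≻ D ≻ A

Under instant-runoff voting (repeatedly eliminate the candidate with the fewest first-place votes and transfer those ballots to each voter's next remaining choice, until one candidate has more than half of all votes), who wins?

C

Round 1: A 4, B 7, C 8, D 0, E 9. D eliminated.
Round 2: A 4, B 7, C 8, E 9. A eliminated.
Round 3: B 7, C 8, E 13. B eliminated.
Round 4: C 15, E 13. C has a majority (≥15).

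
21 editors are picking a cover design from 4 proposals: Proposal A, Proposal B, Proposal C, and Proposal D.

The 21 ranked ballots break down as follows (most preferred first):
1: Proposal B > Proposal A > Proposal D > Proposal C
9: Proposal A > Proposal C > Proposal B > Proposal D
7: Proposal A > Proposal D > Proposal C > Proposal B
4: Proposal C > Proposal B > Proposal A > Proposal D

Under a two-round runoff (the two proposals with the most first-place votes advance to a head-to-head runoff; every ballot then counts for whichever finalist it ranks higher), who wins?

Round 1 first-place votes: Proposal A 16, Proposal B 1, Proposal C 4, Proposal D 0. Proposal A and Proposal C advance.
Runoff: Proposal A is ranked above Proposal C on 17 ballots, Proposal C above Proposal A on 4.

Proposal A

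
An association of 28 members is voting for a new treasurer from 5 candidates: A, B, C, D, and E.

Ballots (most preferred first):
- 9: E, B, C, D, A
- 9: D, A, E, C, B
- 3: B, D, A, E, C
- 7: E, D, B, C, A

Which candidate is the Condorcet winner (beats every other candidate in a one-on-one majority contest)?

E vs A: 16–12
E vs B: 25–3
E vs C: 28–0
E vs D: 16–12
E beats every other candidate.

E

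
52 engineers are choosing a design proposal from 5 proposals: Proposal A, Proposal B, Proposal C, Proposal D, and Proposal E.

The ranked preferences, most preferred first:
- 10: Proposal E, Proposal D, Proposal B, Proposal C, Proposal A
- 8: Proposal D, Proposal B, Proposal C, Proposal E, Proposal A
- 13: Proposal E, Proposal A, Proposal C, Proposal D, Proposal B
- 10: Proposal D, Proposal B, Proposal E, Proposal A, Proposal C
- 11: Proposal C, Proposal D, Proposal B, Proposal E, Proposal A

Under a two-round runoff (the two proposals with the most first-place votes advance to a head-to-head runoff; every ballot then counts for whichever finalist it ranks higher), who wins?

Proposal D

Round 1 first-place votes: Proposal A 0, Proposal B 0, Proposal C 11, Proposal D 18, Proposal E 23. Proposal E and Proposal D advance.
Runoff: Proposal E is ranked above Proposal D on 23 ballots, Proposal D above Proposal E on 29.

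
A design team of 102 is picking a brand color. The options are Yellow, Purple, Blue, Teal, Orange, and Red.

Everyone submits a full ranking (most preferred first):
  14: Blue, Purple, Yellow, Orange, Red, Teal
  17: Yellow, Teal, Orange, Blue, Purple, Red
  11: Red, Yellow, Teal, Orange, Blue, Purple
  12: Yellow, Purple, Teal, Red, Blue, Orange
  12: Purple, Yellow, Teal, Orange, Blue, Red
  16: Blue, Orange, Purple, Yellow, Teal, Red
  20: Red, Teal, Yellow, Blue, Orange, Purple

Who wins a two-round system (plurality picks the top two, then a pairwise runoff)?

Round 1 first-place votes: Yellow 29, Purple 12, Blue 30, Teal 0, Orange 0, Red 31. Red and Blue advance.
Runoff: Red is ranked above Blue on 43 ballots, Blue above Red on 59.

Blue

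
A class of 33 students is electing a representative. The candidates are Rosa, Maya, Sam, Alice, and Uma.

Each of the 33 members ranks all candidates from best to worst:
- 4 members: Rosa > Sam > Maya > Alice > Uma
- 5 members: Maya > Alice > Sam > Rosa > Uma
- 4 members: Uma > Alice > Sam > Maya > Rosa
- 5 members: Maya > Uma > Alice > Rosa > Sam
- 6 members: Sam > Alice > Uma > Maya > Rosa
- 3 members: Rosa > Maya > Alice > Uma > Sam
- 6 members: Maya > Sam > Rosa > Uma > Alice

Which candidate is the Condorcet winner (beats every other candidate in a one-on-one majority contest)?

Maya

Maya vs Rosa: 26–7
Maya vs Sam: 19–14
Maya vs Alice: 23–10
Maya vs Uma: 23–10
Maya beats every other candidate.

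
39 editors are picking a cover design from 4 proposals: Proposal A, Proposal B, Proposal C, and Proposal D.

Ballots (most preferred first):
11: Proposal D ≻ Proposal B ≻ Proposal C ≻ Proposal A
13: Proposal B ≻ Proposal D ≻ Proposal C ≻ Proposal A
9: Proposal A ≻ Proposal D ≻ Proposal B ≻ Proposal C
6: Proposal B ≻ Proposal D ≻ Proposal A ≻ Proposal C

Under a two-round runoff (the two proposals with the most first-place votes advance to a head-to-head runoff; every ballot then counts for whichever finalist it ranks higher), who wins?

Round 1 first-place votes: Proposal A 9, Proposal B 19, Proposal C 0, Proposal D 11. Proposal B and Proposal D advance.
Runoff: Proposal B is ranked above Proposal D on 19 ballots, Proposal D above Proposal B on 20.

Proposal D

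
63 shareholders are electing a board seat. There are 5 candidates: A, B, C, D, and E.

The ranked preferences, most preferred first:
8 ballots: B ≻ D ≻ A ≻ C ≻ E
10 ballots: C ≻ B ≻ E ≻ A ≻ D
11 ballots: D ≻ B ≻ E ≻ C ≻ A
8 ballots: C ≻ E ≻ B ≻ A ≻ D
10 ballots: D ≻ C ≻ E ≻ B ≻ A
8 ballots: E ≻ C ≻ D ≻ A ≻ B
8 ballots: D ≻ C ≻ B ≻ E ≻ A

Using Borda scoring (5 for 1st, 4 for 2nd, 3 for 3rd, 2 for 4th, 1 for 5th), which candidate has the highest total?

A: 8×3 + 10×2 + 11×1 + 8×2 + 10×1 + 8×2 + 8×1 = 105
B: 8×5 + 10×4 + 11×4 + 8×3 + 10×2 + 8×1 + 8×3 = 200
C: 8×2 + 10×5 + 11×2 + 8×5 + 10×4 + 8×4 + 8×4 = 232
D: 8×4 + 10×1 + 11×5 + 8×1 + 10×5 + 8×3 + 8×5 = 219
E: 8×1 + 10×3 + 11×3 + 8×4 + 10×3 + 8×5 + 8×2 = 189

C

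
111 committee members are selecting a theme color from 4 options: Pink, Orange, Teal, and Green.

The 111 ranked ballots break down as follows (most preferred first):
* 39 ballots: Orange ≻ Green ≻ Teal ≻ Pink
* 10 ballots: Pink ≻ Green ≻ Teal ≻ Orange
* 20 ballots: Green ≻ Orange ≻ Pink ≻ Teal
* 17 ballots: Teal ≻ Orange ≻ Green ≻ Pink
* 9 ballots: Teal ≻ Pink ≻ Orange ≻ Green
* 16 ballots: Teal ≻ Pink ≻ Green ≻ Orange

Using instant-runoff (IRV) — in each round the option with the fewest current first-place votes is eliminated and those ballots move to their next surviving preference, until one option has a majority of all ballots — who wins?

Orange

Round 1: Pink 10, Orange 39, Teal 42, Green 20. Pink eliminated.
Round 2: Orange 39, Teal 42, Green 30. Green eliminated.
Round 3: Orange 59, Teal 52. Orange has a majority (≥56).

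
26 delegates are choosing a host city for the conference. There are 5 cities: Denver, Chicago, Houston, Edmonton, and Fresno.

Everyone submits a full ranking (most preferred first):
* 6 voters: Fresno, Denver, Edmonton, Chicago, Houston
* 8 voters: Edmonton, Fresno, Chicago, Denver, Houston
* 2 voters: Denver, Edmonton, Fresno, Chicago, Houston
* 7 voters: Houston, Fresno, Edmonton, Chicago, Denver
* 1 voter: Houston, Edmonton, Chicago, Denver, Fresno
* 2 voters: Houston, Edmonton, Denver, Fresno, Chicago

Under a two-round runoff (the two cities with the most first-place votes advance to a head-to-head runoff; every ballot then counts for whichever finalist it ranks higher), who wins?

Edmonton

Round 1 first-place votes: Denver 2, Chicago 0, Houston 10, Edmonton 8, Fresno 6. Houston and Edmonton advance.
Runoff: Houston is ranked above Edmonton on 10 ballots, Edmonton above Houston on 16.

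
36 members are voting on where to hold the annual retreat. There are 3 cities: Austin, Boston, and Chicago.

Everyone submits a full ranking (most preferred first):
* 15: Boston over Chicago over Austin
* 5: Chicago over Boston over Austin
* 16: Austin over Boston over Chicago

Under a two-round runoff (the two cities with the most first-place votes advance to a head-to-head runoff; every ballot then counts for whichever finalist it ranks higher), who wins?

Round 1 first-place votes: Austin 16, Boston 15, Chicago 5. Austin and Boston advance.
Runoff: Austin is ranked above Boston on 16 ballots, Boston above Austin on 20.

Boston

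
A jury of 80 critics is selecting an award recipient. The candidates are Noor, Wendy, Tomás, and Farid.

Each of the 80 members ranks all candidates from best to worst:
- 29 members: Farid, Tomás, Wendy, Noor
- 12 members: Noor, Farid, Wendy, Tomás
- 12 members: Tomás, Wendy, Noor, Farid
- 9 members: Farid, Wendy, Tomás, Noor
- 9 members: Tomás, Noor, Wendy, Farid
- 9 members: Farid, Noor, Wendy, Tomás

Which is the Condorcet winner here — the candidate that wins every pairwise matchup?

Farid vs Noor: 47–33
Farid vs Wendy: 59–21
Farid vs Tomás: 59–21
Farid beats every other candidate.

Farid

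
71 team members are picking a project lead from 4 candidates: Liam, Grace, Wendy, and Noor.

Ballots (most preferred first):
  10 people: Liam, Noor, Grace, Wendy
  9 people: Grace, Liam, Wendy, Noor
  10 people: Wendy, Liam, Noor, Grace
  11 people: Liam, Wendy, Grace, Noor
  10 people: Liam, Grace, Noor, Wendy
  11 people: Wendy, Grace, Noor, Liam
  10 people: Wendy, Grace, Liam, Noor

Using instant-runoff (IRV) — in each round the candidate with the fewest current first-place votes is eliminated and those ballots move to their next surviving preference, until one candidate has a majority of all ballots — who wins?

Liam

Round 1: Liam 31, Grace 9, Wendy 31, Noor 0. Noor eliminated.
Round 2: Liam 31, Grace 9, Wendy 31. Grace eliminated.
Round 3: Liam 40, Wendy 31. Liam has a majority (≥36).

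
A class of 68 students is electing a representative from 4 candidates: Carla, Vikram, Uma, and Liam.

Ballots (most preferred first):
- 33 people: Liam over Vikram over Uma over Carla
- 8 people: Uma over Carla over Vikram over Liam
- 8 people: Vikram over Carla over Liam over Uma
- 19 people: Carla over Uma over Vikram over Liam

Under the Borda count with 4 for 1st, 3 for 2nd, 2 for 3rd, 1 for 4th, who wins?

Carla: 33×1 + 8×3 + 8×3 + 19×4 = 157
Vikram: 33×3 + 8×2 + 8×4 + 19×2 = 185
Uma: 33×2 + 8×4 + 8×1 + 19×3 = 163
Liam: 33×4 + 8×1 + 8×2 + 19×1 = 175

Vikram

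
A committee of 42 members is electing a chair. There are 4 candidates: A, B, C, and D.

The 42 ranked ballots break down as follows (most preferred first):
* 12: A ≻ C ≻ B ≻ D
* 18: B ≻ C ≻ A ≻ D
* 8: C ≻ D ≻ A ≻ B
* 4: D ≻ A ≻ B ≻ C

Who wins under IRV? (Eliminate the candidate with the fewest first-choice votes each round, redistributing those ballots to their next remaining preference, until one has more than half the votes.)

Round 1: A 12, B 18, C 8, D 4. D eliminated.
Round 2: A 16, B 18, C 8. C eliminated.
Round 3: A 24, B 18. A has a majority (≥22).

A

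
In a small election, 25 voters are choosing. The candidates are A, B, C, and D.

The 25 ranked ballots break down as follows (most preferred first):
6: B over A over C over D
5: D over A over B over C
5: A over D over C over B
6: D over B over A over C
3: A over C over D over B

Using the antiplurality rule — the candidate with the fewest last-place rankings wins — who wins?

A

Last-place votes: A 0, B 8, C 11, D 6.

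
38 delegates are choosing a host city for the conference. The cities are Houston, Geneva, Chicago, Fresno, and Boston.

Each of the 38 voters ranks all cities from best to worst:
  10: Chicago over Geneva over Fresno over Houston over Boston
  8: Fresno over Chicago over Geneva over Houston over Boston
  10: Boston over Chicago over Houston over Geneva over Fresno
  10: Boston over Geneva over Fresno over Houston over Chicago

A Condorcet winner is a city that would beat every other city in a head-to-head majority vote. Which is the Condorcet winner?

Boston

Boston vs Houston: 20–18
Boston vs Geneva: 20–18
Boston vs Chicago: 20–18
Boston vs Fresno: 20–18
Boston beats every other city.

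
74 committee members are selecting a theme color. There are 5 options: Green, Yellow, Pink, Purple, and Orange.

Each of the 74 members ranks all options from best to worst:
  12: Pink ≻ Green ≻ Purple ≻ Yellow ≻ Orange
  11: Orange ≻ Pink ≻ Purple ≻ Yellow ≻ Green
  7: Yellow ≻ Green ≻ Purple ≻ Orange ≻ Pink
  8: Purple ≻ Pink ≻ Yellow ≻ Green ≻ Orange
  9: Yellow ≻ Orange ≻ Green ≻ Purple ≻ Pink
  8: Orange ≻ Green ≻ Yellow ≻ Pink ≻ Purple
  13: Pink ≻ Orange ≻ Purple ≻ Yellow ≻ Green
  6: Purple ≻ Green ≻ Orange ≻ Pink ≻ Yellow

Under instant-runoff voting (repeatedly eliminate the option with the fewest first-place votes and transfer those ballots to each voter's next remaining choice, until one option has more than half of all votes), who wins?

Orange

Round 1: Green 0, Yellow 16, Pink 25, Purple 14, Orange 19. Green eliminated.
Round 2: Yellow 16, Pink 25, Purple 14, Orange 19. Purple eliminated.
Round 3: Yellow 16, Pink 33, Orange 25. Yellow eliminated.
Round 4: Pink 33, Orange 41. Orange has a majority (≥38).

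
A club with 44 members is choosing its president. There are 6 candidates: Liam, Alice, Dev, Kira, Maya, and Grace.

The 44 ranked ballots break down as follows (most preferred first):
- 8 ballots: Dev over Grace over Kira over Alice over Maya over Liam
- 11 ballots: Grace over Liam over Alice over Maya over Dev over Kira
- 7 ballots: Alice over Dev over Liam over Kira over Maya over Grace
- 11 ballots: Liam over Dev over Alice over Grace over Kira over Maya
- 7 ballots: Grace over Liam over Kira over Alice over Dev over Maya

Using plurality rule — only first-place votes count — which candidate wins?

First-place votes: Liam 11, Alice 7, Dev 8, Kira 0, Maya 0, Grace 18.

Grace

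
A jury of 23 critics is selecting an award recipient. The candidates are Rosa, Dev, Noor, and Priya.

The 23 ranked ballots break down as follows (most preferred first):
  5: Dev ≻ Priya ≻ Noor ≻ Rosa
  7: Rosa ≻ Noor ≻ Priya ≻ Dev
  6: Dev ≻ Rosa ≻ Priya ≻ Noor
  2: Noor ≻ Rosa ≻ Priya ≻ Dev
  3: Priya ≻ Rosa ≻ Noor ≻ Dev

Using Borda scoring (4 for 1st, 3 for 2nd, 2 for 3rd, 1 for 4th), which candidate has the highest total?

Rosa: 5×1 + 7×4 + 6×3 + 2×3 + 3×3 = 66
Dev: 5×4 + 7×1 + 6×4 + 2×1 + 3×1 = 56
Noor: 5×2 + 7×3 + 6×1 + 2×4 + 3×2 = 51
Priya: 5×3 + 7×2 + 6×2 + 2×2 + 3×4 = 57

Rosa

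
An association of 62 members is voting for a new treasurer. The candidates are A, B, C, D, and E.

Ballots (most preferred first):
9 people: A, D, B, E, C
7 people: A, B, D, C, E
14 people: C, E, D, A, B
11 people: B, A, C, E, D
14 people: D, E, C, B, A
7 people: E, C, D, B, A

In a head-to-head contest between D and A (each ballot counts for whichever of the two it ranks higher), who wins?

D is ranked above A on 35 ballots; A above D on 27.

D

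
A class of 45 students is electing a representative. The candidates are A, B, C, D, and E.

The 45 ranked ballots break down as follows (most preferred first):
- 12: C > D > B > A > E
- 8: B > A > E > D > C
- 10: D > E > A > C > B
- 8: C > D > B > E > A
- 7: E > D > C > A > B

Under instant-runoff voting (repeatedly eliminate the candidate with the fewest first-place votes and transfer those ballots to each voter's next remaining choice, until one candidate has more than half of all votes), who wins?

D

Round 1: A 0, B 8, C 20, D 10, E 7. A eliminated.
Round 2: B 8, C 20, D 10, E 7. E eliminated.
Round 3: B 8, C 20, D 17. B eliminated.
Round 4: C 20, D 25. D has a majority (≥23).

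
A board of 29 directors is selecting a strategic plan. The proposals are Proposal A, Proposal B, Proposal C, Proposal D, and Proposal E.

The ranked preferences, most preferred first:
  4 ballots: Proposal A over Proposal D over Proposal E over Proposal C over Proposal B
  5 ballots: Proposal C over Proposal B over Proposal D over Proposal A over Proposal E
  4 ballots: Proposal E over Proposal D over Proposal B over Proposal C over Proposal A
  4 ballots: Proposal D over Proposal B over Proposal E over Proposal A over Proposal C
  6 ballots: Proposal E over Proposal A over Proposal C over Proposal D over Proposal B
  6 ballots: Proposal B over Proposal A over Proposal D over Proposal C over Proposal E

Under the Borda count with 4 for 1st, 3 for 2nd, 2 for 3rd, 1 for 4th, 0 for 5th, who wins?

Proposal D

Proposal A: 4×4 + 5×1 + 4×0 + 4×1 + 6×3 + 6×3 = 61
Proposal B: 4×0 + 5×3 + 4×2 + 4×3 + 6×0 + 6×4 = 59
Proposal C: 4×1 + 5×4 + 4×1 + 4×0 + 6×2 + 6×1 = 46
Proposal D: 4×3 + 5×2 + 4×3 + 4×4 + 6×1 + 6×2 = 68
Proposal E: 4×2 + 5×0 + 4×4 + 4×2 + 6×4 + 6×0 = 56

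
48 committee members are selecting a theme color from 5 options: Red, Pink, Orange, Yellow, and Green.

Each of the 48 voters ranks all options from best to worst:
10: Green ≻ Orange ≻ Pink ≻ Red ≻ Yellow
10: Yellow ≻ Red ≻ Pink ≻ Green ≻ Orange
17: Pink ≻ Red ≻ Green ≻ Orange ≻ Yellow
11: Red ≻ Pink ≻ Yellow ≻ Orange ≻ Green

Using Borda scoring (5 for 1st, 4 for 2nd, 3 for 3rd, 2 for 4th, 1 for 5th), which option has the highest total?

Red: 10×2 + 10×4 + 17×4 + 11×5 = 183
Pink: 10×3 + 10×3 + 17×5 + 11×4 = 189
Orange: 10×4 + 10×1 + 17×2 + 11×2 = 106
Yellow: 10×1 + 10×5 + 17×1 + 11×3 = 110
Green: 10×5 + 10×2 + 17×3 + 11×1 = 132

Pink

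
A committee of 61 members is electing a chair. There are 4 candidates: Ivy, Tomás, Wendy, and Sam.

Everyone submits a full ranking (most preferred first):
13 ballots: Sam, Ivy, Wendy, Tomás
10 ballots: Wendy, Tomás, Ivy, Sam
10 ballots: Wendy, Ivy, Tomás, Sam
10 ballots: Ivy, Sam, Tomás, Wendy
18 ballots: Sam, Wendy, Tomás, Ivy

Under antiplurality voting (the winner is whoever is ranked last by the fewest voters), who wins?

Last-place votes: Ivy 18, Tomás 13, Wendy 10, Sam 20.

Wendy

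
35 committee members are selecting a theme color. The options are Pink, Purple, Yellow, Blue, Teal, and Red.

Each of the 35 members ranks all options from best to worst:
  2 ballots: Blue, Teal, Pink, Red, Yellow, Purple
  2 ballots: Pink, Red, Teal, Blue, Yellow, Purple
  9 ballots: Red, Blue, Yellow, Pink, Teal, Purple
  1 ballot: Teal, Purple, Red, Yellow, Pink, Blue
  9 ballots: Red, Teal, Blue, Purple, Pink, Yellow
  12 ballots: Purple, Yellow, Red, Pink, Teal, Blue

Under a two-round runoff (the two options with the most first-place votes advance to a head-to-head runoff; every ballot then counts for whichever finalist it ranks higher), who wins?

Round 1 first-place votes: Pink 2, Purple 12, Yellow 0, Blue 2, Teal 1, Red 18. Red and Purple advance.
Runoff: Red is ranked above Purple on 22 ballots, Purple above Red on 13.

Red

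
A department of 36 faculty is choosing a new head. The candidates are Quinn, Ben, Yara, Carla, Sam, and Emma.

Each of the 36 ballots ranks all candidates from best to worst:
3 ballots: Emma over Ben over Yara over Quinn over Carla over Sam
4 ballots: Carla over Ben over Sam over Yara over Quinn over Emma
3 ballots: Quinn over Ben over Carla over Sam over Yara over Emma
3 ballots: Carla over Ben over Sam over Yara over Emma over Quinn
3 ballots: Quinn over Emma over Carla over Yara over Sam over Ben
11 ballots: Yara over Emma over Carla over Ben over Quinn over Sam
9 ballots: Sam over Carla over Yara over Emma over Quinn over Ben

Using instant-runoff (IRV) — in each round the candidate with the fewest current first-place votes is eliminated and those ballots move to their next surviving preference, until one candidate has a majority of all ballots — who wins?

Round 1: Quinn 6, Ben 0, Yara 11, Carla 7, Sam 9, Emma 3. Ben eliminated.
Round 2: Quinn 6, Yara 11, Carla 7, Sam 9, Emma 3. Emma eliminated.
Round 3: Quinn 6, Yara 14, Carla 7, Sam 9. Quinn eliminated.
Round 4: Yara 14, Carla 13, Sam 9. Sam eliminated.
Round 5: Yara 14, Carla 22. Carla has a majority (≥19).

Carla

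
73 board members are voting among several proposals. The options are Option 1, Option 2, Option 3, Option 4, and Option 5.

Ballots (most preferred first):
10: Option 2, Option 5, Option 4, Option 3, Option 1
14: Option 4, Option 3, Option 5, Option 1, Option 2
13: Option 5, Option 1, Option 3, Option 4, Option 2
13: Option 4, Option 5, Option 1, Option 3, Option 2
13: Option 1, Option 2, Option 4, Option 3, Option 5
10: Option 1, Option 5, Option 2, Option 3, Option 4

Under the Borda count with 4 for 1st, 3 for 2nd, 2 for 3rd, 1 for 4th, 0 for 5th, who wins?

Option 5

Option 1: 10×0 + 14×1 + 13×3 + 13×2 + 13×4 + 10×4 = 171
Option 2: 10×4 + 14×0 + 13×0 + 13×0 + 13×3 + 10×2 = 99
Option 3: 10×1 + 14×3 + 13×2 + 13×1 + 13×1 + 10×1 = 114
Option 4: 10×2 + 14×4 + 13×1 + 13×4 + 13×2 + 10×0 = 167
Option 5: 10×3 + 14×2 + 13×4 + 13×3 + 13×0 + 10×3 = 179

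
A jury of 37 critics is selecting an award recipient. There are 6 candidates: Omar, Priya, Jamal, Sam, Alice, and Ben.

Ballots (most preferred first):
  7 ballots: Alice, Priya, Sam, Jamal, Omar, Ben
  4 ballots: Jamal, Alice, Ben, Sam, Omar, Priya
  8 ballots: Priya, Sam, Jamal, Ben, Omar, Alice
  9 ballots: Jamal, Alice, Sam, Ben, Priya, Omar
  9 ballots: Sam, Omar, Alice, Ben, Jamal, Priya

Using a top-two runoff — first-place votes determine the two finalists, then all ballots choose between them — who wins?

Round 1 first-place votes: Omar 0, Priya 8, Jamal 13, Sam 9, Alice 7, Ben 0. Jamal and Sam advance.
Runoff: Jamal is ranked above Sam on 13 ballots, Sam above Jamal on 24.

Sam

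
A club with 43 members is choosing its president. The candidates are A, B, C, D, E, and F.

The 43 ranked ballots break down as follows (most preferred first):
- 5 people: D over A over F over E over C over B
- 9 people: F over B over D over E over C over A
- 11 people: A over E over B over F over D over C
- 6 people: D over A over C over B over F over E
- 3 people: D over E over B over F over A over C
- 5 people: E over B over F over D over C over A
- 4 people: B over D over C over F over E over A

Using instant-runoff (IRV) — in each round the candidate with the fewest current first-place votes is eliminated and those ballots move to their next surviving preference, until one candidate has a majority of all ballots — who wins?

Round 1: A 11, B 4, C 0, D 14, E 5, F 9. C eliminated.
Round 2: A 11, B 4, D 14, E 5, F 9. B eliminated.
Round 3: A 11, D 18, E 5, F 9. E eliminated.
Round 4: A 11, D 18, F 14. A eliminated.
Round 5: D 18, F 25. F has a majority (≥22).

F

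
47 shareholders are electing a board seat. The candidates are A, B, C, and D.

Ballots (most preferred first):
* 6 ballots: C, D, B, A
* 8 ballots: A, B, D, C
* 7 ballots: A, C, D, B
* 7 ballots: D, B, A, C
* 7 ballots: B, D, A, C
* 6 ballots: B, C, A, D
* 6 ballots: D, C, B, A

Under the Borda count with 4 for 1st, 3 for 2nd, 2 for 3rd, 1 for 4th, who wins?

B

A: 6×1 + 8×4 + 7×4 + 7×2 + 7×2 + 6×2 + 6×1 = 112
B: 6×2 + 8×3 + 7×1 + 7×3 + 7×4 + 6×4 + 6×2 = 128
C: 6×4 + 8×1 + 7×3 + 7×1 + 7×1 + 6×3 + 6×3 = 103
D: 6×3 + 8×2 + 7×2 + 7×4 + 7×3 + 6×1 + 6×4 = 127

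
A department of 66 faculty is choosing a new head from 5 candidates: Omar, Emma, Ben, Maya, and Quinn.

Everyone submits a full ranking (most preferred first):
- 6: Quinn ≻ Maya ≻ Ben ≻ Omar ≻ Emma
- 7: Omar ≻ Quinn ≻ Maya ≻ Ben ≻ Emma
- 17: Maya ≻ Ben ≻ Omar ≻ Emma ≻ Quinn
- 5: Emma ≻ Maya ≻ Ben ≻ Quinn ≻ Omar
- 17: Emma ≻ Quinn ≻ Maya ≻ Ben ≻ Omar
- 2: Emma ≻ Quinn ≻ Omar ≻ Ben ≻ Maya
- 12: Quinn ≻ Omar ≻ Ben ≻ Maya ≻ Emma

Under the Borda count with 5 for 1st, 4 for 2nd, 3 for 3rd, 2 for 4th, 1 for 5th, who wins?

Maya

Omar: 6×2 + 7×5 + 17×3 + 5×1 + 17×1 + 2×3 + 12×4 = 174
Emma: 6×1 + 7×1 + 17×2 + 5×5 + 17×5 + 2×5 + 12×1 = 179
Ben: 6×3 + 7×2 + 17×4 + 5×3 + 17×2 + 2×2 + 12×3 = 189
Maya: 6×4 + 7×3 + 17×5 + 5×4 + 17×3 + 2×1 + 12×2 = 227
Quinn: 6×5 + 7×4 + 17×1 + 5×2 + 17×4 + 2×4 + 12×5 = 221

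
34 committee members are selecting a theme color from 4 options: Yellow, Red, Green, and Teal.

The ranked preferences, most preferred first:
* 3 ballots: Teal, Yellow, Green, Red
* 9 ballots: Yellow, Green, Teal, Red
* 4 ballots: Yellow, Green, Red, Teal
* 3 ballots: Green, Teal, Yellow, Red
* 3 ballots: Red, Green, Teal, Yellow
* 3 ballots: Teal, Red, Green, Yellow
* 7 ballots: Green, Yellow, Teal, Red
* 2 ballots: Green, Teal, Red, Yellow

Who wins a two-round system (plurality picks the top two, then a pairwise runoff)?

Green

Round 1 first-place votes: Yellow 13, Red 3, Green 12, Teal 6. Yellow and Green advance.
Runoff: Yellow is ranked above Green on 16 ballots, Green above Yellow on 18.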